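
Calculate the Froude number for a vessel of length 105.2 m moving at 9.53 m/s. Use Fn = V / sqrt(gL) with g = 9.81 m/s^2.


Formula: Fn = V / sqrt(g * L)
Step 1 — g * L = 9.81 * 105.2 = 1032.012
Step 2 — sqrt(g * L) = sqrt(1032.012) = 32.124944
Step 3 — Fn = 9.53 / 32.124944 ≈ 0.29665 (5 s.f.)

0.29665


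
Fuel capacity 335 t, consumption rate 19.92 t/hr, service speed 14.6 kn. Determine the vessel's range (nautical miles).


Formula: endurance = fuel / rate; range = endurance * speed
Step 1 — endurance = 335 / 19.92 = 16.8173 hours
Step 2 — range = 16.8173 * 14.6 ≈ 245.53 nautical miles (5 s.f.)

245.53 NM


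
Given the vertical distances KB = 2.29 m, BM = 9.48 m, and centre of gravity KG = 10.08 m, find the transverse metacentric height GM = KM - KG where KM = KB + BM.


Formula: GM = KB + BM - KG
Step 1 — KM = KB + BM = 2.29 + 9.48 = 11.77 m
Step 2 — GM = KM - KG = 11.77 - 10.08 = 1.69 m

1.69 m


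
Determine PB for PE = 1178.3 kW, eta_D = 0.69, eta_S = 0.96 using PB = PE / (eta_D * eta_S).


Formula: PB = PE / (eta_D * eta_S)
Step 1 — combined efficiency = eta_D * eta_S = 0.69 * 0.96 = 0.6624
Step 2 — PB = 1178.3 / 0.6624 ≈ 1778.8 kW (5 s.f.)

1778.8 kW


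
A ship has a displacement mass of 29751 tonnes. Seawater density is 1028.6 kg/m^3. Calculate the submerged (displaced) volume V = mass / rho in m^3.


Formula: V = mass / rho
Step 1 — convert tonnes to kg: 29751 t * 1000 = 29751000 kg
Step 2 — V = 29751000 / 1028.6 ≈ 28924 m^3 (5 s.f.)

28924 m^3


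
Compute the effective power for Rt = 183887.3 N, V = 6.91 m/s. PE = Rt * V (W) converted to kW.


Formula: PE = Rt * V / 1000 (kW)
Step 1 — PE (W) = 183887.3 * 6.91 = 1270661.243 W
Step 2 — PE (kW) = 1270661.243 / 1000 ≈ 1270.7 kW (5 s.f.)

1270.7 kW


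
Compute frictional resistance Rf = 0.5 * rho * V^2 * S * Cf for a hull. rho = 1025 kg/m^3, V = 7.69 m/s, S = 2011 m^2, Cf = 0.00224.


Formula: Rf = 0.5 * rho * V^2 * S * Cf
Step 1 — V^2 = 7.69^2 = 59.1361
Step 2 — 0.5 * rho * V^2 = 0.5 * 1025 * 59.1361 = 30307.25125
Step 3 — Rf = 30307.25125 * 2011 * 0.00224 ≈ 136520 N (5 s.f.)

136520 N


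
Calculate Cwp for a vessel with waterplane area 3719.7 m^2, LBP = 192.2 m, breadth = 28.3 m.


Formula: Cwp = Aw / (L * B)
Step 1 — L * B = 192.2 * 28.3 = 5439.26 m^2
Step 2 — Cwp = 3719.7 / 5439.26 ≈ 0.68386 (5 s.f.)

0.68386


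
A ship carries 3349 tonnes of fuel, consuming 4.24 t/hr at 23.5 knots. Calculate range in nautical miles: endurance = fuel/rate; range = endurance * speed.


Formula: endurance = fuel / rate; range = endurance * speed
Step 1 — endurance = 3349 / 4.24 = 789.8585 hours
Step 2 — range = 789.8585 * 23.5 ≈ 18562 nautical miles (5 s.f.)

18562 NM


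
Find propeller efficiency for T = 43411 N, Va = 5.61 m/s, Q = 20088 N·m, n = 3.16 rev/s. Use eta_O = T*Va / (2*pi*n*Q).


Formula: eta = T * Va / (2 * pi * n * Q)
Step 1 — numerator = T * Va = 43411 * 5.61 = 243535.71
Step 2 — 2 * pi * n = 2 * pi * 3.16 = 19.854866
Step 3 — denominator = 19.854866 * 20088 = 398844.55
Step 4 — eta = 243535.71 / 398844.55 ≈ 0.61060 (5 s.f.)

0.61060


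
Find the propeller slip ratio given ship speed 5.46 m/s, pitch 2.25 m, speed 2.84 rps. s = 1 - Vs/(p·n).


Formula: s = 1 - Vs / (p * n)
Step 1 — p * n = 2.25 * 2.84 = 6.39
Step 2 — Vs / (p*n) = 5.46 / 6.39 = 0.85446 (6 d.p.)
Step 3 — s = 1 - 0.85446 = 0.14554

0.14554


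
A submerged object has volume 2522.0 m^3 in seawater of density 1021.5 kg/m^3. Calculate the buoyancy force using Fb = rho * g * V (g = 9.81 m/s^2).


Formula: Fb = rho * g * V
Substituting: Fb = 1021.5 * 9.81 * 2522.0
Intermediate: 1021.5 * 9.81 = 10020.915
Result: Fb = 10020.915 * 2522.0 ≈ 25273000 N (5 s.f.)

25273000 N


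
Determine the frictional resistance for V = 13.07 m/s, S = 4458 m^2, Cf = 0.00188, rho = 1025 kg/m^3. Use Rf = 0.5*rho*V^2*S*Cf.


Formula: Rf = 0.5 * rho * V^2 * S * Cf
Step 1 — V^2 = 13.07^2 = 170.8249
Step 2 — 0.5 * rho * V^2 = 0.5 * 1025 * 170.8249 = 87547.76125
Step 3 — Rf = 87547.76125 * 4458 * 0.00188 ≈ 733740 N (5 s.f.)

733740 N


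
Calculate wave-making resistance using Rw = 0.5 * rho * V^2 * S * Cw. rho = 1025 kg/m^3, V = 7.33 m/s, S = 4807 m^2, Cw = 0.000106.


Formula: Rw = 0.5 * rho * V^2 * S * Cw
Step 1 — V^2 = 7.33^2 = 53.7289
Step 2 — 0.5 * rho * V^2 = 0.5 * 1025 * 53.7289 = 27536.06125
Step 3 — Rw = 27536.06125 * 4807 * 0.000106 ≈ 14031 N (5 s.f.)

14031 N


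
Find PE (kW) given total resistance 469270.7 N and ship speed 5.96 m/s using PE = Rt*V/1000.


Formula: PE = Rt * V / 1000 (kW)
Step 1 — PE (W) = 469270.7 * 5.96 = 2796853.372 W
Step 2 — PE (kW) = 2796853.372 / 1000 ≈ 2796.9 kW (5 s.f.)

2796.9 kW


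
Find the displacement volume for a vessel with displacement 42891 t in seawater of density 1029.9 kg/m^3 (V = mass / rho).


Formula: V = mass / rho
Step 1 — convert tonnes to kg: 42891 t * 1000 = 42891000 kg
Step 2 — V = 42891000 / 1029.9 ≈ 41646 m^3 (5 s.f.)

41646 m^3


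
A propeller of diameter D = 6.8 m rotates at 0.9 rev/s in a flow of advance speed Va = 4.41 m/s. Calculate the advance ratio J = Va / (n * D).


Formula: J = Va / (n * D)
Step 1 — n * D = 0.9 * 6.8 = 6.12
Step 2 — J = 4.41 / 6.12 ≈ 0.72059 (5 s.f.)

0.72059


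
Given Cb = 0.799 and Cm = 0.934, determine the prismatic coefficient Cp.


Formula: Cp = Cb / Cm
Substituting: Cp = 0.799 / 0.934
Result: Cp ≈ 0.85546 (5 s.f.)

0.85546


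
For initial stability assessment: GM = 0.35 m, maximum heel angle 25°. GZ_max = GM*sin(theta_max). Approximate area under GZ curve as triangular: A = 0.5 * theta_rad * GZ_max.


Formula: GZ_max = GM * sin(theta); Area = 0.5 * theta_rad * GZ_max
Step 1 — GZ_max = 0.35 * sin(25°) = 0.35 * 0.422618 = 0.147916 m
Step 2 — theta_rad = 25 * pi/180 = 0.436332 rad
Step 3 — Area = 0.5 * 0.436332 * 0.147916 ≈ 0.032270 m·rad (5 s.f.)

0.032270 m·rad


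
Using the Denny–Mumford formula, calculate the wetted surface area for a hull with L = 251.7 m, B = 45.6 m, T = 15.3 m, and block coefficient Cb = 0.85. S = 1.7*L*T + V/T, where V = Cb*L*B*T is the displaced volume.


Formula: S = 1.7*L*T + V/T with V = Cb*L*B*T, i.e. S = L * (1.7*T + Cb*B)
Step 1 — 1.7*T = 1.7 * 15.3 = 26.01 m
Step 2 — Cb*B = 0.85 * 45.6 = 38.76 m
Step 3 — 1.7*T + Cb*B = 26.01 + 38.76 = 64.77 m
Step 4 — S = 251.7 * 64.77 ≈ 16303 m^2 (5 s.f.)

16303 m^2


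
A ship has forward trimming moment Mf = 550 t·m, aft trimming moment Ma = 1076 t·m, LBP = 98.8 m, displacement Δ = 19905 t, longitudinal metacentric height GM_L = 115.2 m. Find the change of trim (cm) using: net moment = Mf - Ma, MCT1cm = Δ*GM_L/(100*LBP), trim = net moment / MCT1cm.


Formula: net trimming moment = Mf - Ma; MCT1cm = Δ*GM_L/(100*LBP); trim = net moment / MCT1cm
Step 1 — net trimming moment = 550 - 1076 = -526 t·m
Step 2 — MCT1cm = 19905 * 115.2 / (100 * 98.8) = 232.0907 t·m/cm
Step 3 — trim = -526 / 232.0907 ≈ -2.2664 cm (5 s.f.)

-2.2664 cm


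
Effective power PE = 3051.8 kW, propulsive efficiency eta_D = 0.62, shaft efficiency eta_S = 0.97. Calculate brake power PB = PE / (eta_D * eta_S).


Formula: PB = PE / (eta_D * eta_S)
Step 1 — combined efficiency = eta_D * eta_S = 0.62 * 0.97 = 0.6014
Step 2 — PB = 3051.8 / 0.6014 ≈ 5074.5 kW (5 s.f.)

5074.5 kW


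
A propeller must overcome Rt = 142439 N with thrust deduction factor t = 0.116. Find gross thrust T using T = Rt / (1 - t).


Formula: T = Rt / (1 - t)
Step 1 — (1 - t) = 1 - 0.116 = 0.884
Step 2 — T = 142439 / 0.884 ≈ 161130 N (5 s.f.)

161130 N


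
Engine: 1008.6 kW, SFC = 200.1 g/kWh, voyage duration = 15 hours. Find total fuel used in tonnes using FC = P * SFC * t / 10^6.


Formula: FC (tonnes) = P * SFC * t / 1,000,000
Step 1 — P * SFC * t = 1008.6 * 200.1 * 15 = 3027312.9 g
Step 2 — FC (tonnes) = 3027312.9 / 1,000,000 ≈ 3.0273 tonnes (5 s.f.)

3.0273 tonnes


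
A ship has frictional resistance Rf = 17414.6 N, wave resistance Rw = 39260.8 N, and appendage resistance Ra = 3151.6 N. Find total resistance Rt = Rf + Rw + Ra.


Formula: Rt = Rf + Rw + Ra
Substituting: Rt = 17414.6 + 39260.8 + 3151.6
Result: Rt = 59827.0 N

59827.0 N


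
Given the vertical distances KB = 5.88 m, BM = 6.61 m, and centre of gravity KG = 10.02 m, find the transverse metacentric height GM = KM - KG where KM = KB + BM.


Formula: GM = KB + BM - KG
Step 1 — KM = KB + BM = 5.88 + 6.61 = 12.49 m
Step 2 — GM = KM - KG = 12.49 - 10.02 = 2.47 m

2.47 m


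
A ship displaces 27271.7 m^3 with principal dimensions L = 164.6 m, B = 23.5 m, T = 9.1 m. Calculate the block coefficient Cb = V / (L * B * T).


Formula: Cb = V / (L * B * T)
Step 1 — L * B * T = 164.6 * 23.5 * 9.1 = 35199.71 m^3
Step 2 — Cb = 27271.7 / 35199.71 ≈ 0.77477 (5 s.f.)

0.77477


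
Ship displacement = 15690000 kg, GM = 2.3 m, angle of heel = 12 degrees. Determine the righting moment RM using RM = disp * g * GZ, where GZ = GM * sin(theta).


Formula: GZ = GM * sin(theta); RM = disp * g * GZ
Step 1 — GZ = 2.3 * sin(12°) = 2.3 * 0.207912 = 0.478198 m
Step 2 — RM = 15690000 * 9.81 * 0.478198 ≈ 73604000 N·m (5 s.f.)

73604000 N·m


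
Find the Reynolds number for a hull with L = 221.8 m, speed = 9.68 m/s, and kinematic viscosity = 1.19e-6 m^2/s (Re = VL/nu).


Formula: Re = V * L / nu
Step 1 — V * L = 9.68 * 221.8 = 2147.024 m^2/s
Step 2 — Re = 2147.024 / 1.19e-6 = 1.80e+09

1.80e+09


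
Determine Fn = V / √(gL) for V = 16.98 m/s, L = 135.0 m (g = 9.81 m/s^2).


Formula: Fn = V / sqrt(g * L)
Step 1 — g * L = 9.81 * 135.0 = 1324.35
Step 2 — sqrt(g * L) = sqrt(1324.35) = 36.39162
Step 3 — Fn = 16.98 / 36.39162 ≈ 0.46659 (5 s.f.)

0.46659


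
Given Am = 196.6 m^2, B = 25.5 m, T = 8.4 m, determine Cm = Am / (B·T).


Formula: Cm = Am / (B * T)
Step 1 — B * T = 25.5 * 8.4 = 214.2 m^2
Step 2 — Cm = 196.6 / 214.2 ≈ 0.91783 (5 s.f.)

0.91783


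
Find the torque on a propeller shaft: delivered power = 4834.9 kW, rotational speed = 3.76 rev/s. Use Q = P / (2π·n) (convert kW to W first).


Formula: Q = P_W / (2 * pi * n)
Step 1 — P_W = 4834.9 kW * 1000 = 4834900.0 W
Step 2 — 2 * pi * n = 2 * pi * 3.76 = 23.624777
Step 3 — Q = 4834900.0 / 23.624777 ≈ 204650 N·m (5 s.f.)

204650 N·m


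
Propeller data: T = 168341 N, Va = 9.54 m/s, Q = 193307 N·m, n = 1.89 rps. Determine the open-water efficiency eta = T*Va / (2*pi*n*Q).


Formula: eta = T * Va / (2 * pi * n * Q)
Step 1 — numerator = T * Va = 168341 * 9.54 = 1605973.14
Step 2 — 2 * pi * n = 2 * pi * 1.89 = 11.87522
Step 3 — denominator = 11.87522 * 193307 = 2295563.15
Step 4 — eta = 1605973.14 / 2295563.15 ≈ 0.69960 (5 s.f.)

0.69960


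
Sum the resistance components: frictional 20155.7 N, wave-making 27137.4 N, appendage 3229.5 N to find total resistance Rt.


Formula: Rt = Rf + Rw + Ra
Substituting: Rt = 20155.7 + 27137.4 + 3229.5
Result: Rt = 50522.6 N

50522.6 N


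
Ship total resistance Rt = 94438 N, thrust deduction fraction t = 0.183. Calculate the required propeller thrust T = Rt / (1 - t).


Formula: T = Rt / (1 - t)
Step 1 — (1 - t) = 1 - 0.183 = 0.817
Step 2 — T = 94438 / 0.817 ≈ 115590 N (5 s.f.)

115590 N


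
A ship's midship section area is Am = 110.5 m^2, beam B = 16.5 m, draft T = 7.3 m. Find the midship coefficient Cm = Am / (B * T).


Formula: Cm = Am / (B * T)
Step 1 — B * T = 16.5 * 7.3 = 120.45 m^2
Step 2 — Cm = 110.5 / 120.45 ≈ 0.91739 (5 s.f.)

0.91739


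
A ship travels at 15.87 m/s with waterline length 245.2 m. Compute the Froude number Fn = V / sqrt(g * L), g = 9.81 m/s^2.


Formula: Fn = V / sqrt(g * L)
Step 1 — g * L = 9.81 * 245.2 = 2405.412
Step 2 — sqrt(g * L) = sqrt(2405.412) = 49.045
Step 3 — Fn = 15.87 / 49.045 ≈ 0.32358 (5 s.f.)

0.32358


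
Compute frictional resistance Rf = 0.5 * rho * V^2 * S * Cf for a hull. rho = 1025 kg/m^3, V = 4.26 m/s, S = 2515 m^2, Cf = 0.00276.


Formula: Rf = 0.5 * rho * V^2 * S * Cf
Step 1 — V^2 = 4.26^2 = 18.1476
Step 2 — 0.5 * rho * V^2 = 0.5 * 1025 * 18.1476 = 9300.645
Step 3 — Rf = 9300.645 * 2515 * 0.00276 ≈ 64559 N (5 s.f.)

64559 N


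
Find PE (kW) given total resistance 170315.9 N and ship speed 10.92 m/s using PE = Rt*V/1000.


Formula: PE = Rt * V / 1000 (kW)
Step 1 — PE (W) = 170315.9 * 10.92 = 1859849.628 W
Step 2 — PE (kW) = 1859849.628 / 1000 ≈ 1859.8 kW (5 s.f.)

1859.8 kW


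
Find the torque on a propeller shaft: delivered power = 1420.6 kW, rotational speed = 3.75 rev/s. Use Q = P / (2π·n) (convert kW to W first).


Formula: Q = P_W / (2 * pi * n)
Step 1 — P_W = 1420.6 kW * 1000 = 1420600.0 W
Step 2 — 2 * pi * n = 2 * pi * 3.75 = 23.561945
Step 3 — Q = 1420600.0 / 23.561945 ≈ 60292 N·m (5 s.f.)

60292 N·m


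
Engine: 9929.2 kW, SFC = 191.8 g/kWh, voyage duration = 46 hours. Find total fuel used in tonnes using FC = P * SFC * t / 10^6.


Formula: FC (tonnes) = P * SFC * t / 1,000,000
Step 1 — P * SFC * t = 9929.2 * 191.8 * 46 = 87603345.76 g
Step 2 — FC (tonnes) = 87603345.76 / 1,000,000 ≈ 87.603 tonnes (5 s.f.)

87.603 tonnes


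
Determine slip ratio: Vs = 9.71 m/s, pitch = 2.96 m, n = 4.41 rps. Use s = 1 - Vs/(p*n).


Formula: s = 1 - Vs / (p * n)
Step 1 — p * n = 2.96 * 4.41 = 13.0536
Step 2 — Vs / (p*n) = 9.71 / 13.0536 = 0.743856 (6 d.p.)
Step 3 — s = 1 - 0.743856 = 0.256144

0.256144


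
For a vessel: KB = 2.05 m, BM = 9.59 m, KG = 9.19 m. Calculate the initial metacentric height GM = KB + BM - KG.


Formula: GM = KB + BM - KG
Step 1 — KM = KB + BM = 2.05 + 9.59 = 11.64 m
Step 2 — GM = KM - KG = 11.64 - 9.19 = 2.45 m

2.45 m


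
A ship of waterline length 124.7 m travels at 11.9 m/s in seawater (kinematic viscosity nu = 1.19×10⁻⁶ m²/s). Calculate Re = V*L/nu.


Formula: Re = V * L / nu
Step 1 — V * L = 11.9 * 124.7 = 1483.93 m^2/s
Step 2 — Re = 1483.93 / 1.19e-6 = 1.25e+09

1.25e+09


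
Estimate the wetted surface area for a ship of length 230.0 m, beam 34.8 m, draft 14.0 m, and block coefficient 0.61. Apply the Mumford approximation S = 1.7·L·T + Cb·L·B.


Formula: S = 1.7*L*T + V/T with V = Cb*L*B*T, i.e. S = L * (1.7*T + Cb*B)
Step 1 — 1.7*T = 1.7 * 14.0 = 23.8 m
Step 2 — Cb*B = 0.61 * 34.8 = 21.228 m
Step 3 — 1.7*T + Cb*B = 23.8 + 21.228 = 45.028 m
Step 4 — S = 230.0 * 45.028 ≈ 10356 m^2 (5 s.f.)

10356 m^2


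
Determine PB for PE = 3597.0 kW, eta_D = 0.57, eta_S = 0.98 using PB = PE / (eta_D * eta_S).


Formula: PB = PE / (eta_D * eta_S)
Step 1 — combined efficiency = eta_D * eta_S = 0.57 * 0.98 = 0.5586
Step 2 — PB = 3597.0 / 0.5586 ≈ 6439.3 kW (5 s.f.)

6439.3 kW


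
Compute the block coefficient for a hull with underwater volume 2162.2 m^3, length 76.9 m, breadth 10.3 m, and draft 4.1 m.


Formula: Cb = V / (L * B * T)
Step 1 — L * B * T = 76.9 * 10.3 * 4.1 = 3247.487 m^3
Step 2 — Cb = 2162.2 / 3247.487 ≈ 0.66581 (5 s.f.)

0.66581


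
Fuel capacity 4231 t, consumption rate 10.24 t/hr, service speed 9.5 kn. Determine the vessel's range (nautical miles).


Formula: endurance = fuel / rate; range = endurance * speed
Step 1 — endurance = 4231 / 10.24 = 413.1836 hours
Step 2 — range = 413.1836 * 9.5 ≈ 3925.2 nautical miles (5 s.f.)

3925.2 NM


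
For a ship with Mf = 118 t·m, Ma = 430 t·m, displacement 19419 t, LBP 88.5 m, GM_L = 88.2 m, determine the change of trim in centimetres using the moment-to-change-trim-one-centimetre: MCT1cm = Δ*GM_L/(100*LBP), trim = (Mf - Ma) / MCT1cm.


Formula: net trimming moment = Mf - Ma; MCT1cm = Δ*GM_L/(100*LBP); trim = net moment / MCT1cm
Step 1 — net trimming moment = 118 - 430 = -312 t·m
Step 2 — MCT1cm = 19419 * 88.2 / (100 * 88.5) = 193.5317 t·m/cm
Step 3 — trim = -312 / 193.5317 ≈ -1.6121 cm (5 s.f.)

-1.6121 cm


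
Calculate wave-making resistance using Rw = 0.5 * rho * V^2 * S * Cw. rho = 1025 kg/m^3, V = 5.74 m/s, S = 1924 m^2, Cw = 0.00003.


Formula: Rw = 0.5 * rho * V^2 * S * Cw
Step 1 — V^2 = 5.74^2 = 32.9476
Step 2 — 0.5 * rho * V^2 = 0.5 * 1025 * 32.9476 = 16885.645
Step 3 — Rw = 16885.645 * 1924 * 0.00003 ≈ 974.64 N (5 s.f.)

974.64 N


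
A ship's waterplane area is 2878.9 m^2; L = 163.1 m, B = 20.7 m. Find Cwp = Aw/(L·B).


Formula: Cwp = Aw / (L * B)
Step 1 — L * B = 163.1 * 20.7 = 3376.17 m^2
Step 2 — Cwp = 2878.9 / 3376.17 ≈ 0.85271 (5 s.f.)

0.85271


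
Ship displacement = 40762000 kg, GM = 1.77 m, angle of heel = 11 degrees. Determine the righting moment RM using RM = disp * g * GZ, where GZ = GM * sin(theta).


Formula: GZ = GM * sin(theta); RM = disp * g * GZ
Step 1 — GZ = 1.77 * sin(11°) = 1.77 * 0.190809 = 0.337732 m
Step 2 — RM = 40762000 * 9.81 * 0.337732 ≈ 135050000 N·m (5 s.f.)

135050000 N·m


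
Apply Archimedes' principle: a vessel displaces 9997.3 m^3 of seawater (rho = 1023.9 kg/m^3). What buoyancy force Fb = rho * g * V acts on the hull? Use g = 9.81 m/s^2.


Formula: Fb = rho * g * V
Substituting: Fb = 1023.9 * 9.81 * 9997.3
Intermediate: 1023.9 * 9.81 = 10044.459
Result: Fb = 10044.459 * 9997.3 ≈ 100420000 N (5 s.f.)

100420000 N


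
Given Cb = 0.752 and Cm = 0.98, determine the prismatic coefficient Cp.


Formula: Cp = Cb / Cm
Substituting: Cp = 0.752 / 0.98
Result: Cp ≈ 0.76735 (5 s.f.)

0.76735


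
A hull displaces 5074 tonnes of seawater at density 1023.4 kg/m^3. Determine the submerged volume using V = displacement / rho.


Formula: V = mass / rho
Step 1 — convert tonnes to kg: 5074 t * 1000 = 5074000 kg
Step 2 — V = 5074000 / 1023.4 ≈ 4958.0 m^3 (5 s.f.)

4958.0 m^3


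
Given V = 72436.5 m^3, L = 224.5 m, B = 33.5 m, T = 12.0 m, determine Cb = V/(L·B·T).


Formula: Cb = V / (L * B * T)
Step 1 — L * B * T = 224.5 * 33.5 * 12.0 = 90249.0 m^3
Step 2 — Cb = 72436.5 / 90249.0 ≈ 0.80263 (5 s.f.)

0.80263


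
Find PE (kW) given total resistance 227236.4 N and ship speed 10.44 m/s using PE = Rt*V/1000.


Formula: PE = Rt * V / 1000 (kW)
Step 1 — PE (W) = 227236.4 * 10.44 = 2372348.016 W
Step 2 — PE (kW) = 2372348.016 / 1000 ≈ 2372.3 kW (5 s.f.)

2372.3 kW


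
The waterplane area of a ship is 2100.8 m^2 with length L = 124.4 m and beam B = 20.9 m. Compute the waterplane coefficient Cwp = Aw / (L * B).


Formula: Cwp = Aw / (L * B)
Step 1 — L * B = 124.4 * 20.9 = 2599.96 m^2
Step 2 — Cwp = 2100.8 / 2599.96 ≈ 0.80801 (5 s.f.)

0.80801


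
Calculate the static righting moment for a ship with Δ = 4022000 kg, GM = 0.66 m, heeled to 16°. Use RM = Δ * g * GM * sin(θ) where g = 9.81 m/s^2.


Formula: GZ = GM * sin(theta); RM = disp * g * GZ
Step 1 — GZ = 0.66 * sin(16°) = 0.66 * 0.275637 = 0.18192 m
Step 2 — RM = 4022000 * 9.81 * 0.18192 ≈ 7177800 N·m (5 s.f.)

7177800 N·m


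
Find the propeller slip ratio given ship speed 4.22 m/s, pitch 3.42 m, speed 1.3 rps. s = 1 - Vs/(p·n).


Formula: s = 1 - Vs / (p * n)
Step 1 — p * n = 3.42 * 1.3 = 4.446
Step 2 — Vs / (p*n) = 4.22 / 4.446 = 0.949168 (6 d.p.)
Step 3 — s = 1 - 0.949168 = 0.050832

0.050832


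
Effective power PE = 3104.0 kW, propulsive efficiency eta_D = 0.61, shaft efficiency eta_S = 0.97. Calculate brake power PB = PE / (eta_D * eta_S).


Formula: PB = PE / (eta_D * eta_S)
Step 1 — combined efficiency = eta_D * eta_S = 0.61 * 0.97 = 0.5917
Step 2 — PB = 3104.0 / 0.5917 ≈ 5245.9 kW (5 s.f.)

5245.9 kW


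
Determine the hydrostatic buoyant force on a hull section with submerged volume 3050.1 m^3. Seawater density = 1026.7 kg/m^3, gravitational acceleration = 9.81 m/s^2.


Formula: Fb = rho * g * V
Substituting: Fb = 1026.7 * 9.81 * 3050.1
Intermediate: 1026.7 * 9.81 = 10071.927
Result: Fb = 10071.927 * 3050.1 ≈ 30720000 N (5 s.f.)

30720000 N


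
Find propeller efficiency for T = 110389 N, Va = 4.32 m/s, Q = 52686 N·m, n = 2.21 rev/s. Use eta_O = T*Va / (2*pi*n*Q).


Formula: eta = T * Va / (2 * pi * n * Q)
Step 1 — numerator = T * Va = 110389 * 4.32 = 476880.48
Step 2 — 2 * pi * n = 2 * pi * 2.21 = 13.88584
Step 3 — denominator = 13.88584 * 52686 = 731589.37
Step 4 — eta = 476880.48 / 731589.37 ≈ 0.65184 (5 s.f.)

0.65184


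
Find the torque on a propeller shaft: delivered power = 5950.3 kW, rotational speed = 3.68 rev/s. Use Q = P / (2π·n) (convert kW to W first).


Formula: Q = P_W / (2 * pi * n)
Step 1 — P_W = 5950.3 kW * 1000 = 5950300.0 W
Step 2 — 2 * pi * n = 2 * pi * 3.68 = 23.122122
Step 3 — Q = 5950300.0 / 23.122122 ≈ 257340 N·m (5 s.f.)

257340 N·m


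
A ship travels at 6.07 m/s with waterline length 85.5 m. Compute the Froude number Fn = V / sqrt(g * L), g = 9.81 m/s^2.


Formula: Fn = V / sqrt(g * L)
Step 1 — g * L = 9.81 * 85.5 = 838.755
Step 2 — sqrt(g * L) = sqrt(838.755) = 28.961267
Step 3 — Fn = 6.07 / 28.961267 ≈ 0.20959 (5 s.f.)

0.20959


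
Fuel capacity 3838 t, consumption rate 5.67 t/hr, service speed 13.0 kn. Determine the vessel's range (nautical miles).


Formula: endurance = fuel / rate; range = endurance * speed
Step 1 — endurance = 3838 / 5.67 = 676.8959 hours
Step 2 — range = 676.8959 * 13.0 ≈ 8799.6 nautical miles (5 s.f.)

8799.6 NM


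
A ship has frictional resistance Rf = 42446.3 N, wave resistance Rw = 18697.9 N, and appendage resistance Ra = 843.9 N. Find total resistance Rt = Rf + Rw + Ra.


Formula: Rt = Rf + Rw + Ra
Substituting: Rt = 42446.3 + 18697.9 + 843.9
Result: Rt = 61988.1 N

61988.1 N


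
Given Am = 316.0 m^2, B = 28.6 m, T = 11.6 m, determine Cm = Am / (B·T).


Formula: Cm = Am / (B * T)
Step 1 — B * T = 28.6 * 11.6 = 331.76 m^2
Step 2 — Cm = 316.0 / 331.76 ≈ 0.95250 (5 s.f.)

0.95250


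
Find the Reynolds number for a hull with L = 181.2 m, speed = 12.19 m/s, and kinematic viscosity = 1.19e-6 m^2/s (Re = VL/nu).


Formula: Re = V * L / nu
Step 1 — V * L = 12.19 * 181.2 = 2208.828 m^2/s
Step 2 — Re = 2208.828 / 1.19e-6 = 1.86e+09

1.86e+09


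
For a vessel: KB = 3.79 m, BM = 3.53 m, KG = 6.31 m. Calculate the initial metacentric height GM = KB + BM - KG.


Formula: GM = KB + BM - KG
Step 1 — KM = KB + BM = 3.79 + 3.53 = 7.32 m
Step 2 — GM = KM - KG = 7.32 - 6.31 = 1.01 m

1.01 m


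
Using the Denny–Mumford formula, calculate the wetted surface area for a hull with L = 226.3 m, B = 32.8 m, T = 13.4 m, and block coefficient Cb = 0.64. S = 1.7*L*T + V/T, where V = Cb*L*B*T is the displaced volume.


Formula: S = 1.7*L*T + V/T with V = Cb*L*B*T, i.e. S = L * (1.7*T + Cb*B)
Step 1 — 1.7*T = 1.7 * 13.4 = 22.78 m
Step 2 — Cb*B = 0.64 * 32.8 = 20.992 m
Step 3 — 1.7*T + Cb*B = 22.78 + 20.992 = 43.772 m
Step 4 — S = 226.3 * 43.772 ≈ 9905.6 m^2 (5 s.f.)

9905.6 m^2


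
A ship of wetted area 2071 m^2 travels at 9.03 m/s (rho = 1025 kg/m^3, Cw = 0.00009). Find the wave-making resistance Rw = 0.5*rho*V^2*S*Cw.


Formula: Rw = 0.5 * rho * V^2 * S * Cw
Step 1 — V^2 = 9.03^2 = 81.5409
Step 2 — 0.5 * rho * V^2 = 0.5 * 1025 * 81.5409 = 41789.71125
Step 3 — Rw = 41789.71125 * 2071 * 0.00009 ≈ 7789.2 N (5 s.f.)

7789.2 N


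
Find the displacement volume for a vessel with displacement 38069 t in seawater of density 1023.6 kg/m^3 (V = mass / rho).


Formula: V = mass / rho
Step 1 — convert tonnes to kg: 38069 t * 1000 = 38069000 kg
Step 2 — V = 38069000 / 1023.6 ≈ 37191 m^3 (5 s.f.)

37191 m^3


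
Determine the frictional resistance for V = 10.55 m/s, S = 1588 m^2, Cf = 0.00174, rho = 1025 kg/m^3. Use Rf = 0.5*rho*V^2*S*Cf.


Formula: Rf = 0.5 * rho * V^2 * S * Cf
Step 1 — V^2 = 10.55^2 = 111.3025
Step 2 — 0.5 * rho * V^2 = 0.5 * 1025 * 111.3025 = 57042.53125
Step 3 — Rf = 57042.53125 * 1588 * 0.00174 ≈ 157620 N (5 s.f.)

157620 N


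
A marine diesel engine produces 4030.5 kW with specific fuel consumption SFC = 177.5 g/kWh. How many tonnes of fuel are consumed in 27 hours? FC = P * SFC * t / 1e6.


Formula: FC (tonnes) = P * SFC * t / 1,000,000
Step 1 — P * SFC * t = 4030.5 * 177.5 * 27 = 19316171.25 g
Step 2 — FC (tonnes) = 19316171.25 / 1,000,000 ≈ 19.316 tonnes (5 s.f.)

19.316 tonnes


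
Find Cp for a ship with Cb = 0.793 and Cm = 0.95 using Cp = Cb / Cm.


Formula: Cp = Cb / Cm
Substituting: Cp = 0.793 / 0.95
Result: Cp ≈ 0.83474 (5 s.f.)

0.83474


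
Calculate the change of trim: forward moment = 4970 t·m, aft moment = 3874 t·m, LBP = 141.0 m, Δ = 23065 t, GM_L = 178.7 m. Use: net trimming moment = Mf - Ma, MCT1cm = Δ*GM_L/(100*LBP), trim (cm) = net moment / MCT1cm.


Formula: net trimming moment = Mf - Ma; MCT1cm = Δ*GM_L/(100*LBP); trim = net moment / MCT1cm
Step 1 — net trimming moment = 4970 - 3874 = 1096 t·m
Step 2 — MCT1cm = 23065 * 178.7 / (100 * 141.0) = 292.3202 t·m/cm
Step 3 — trim = 1096 / 292.3202 ≈ 3.7493 cm (5 s.f.)

3.7493 cm


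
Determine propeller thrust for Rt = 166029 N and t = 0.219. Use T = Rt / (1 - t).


Formula: T = Rt / (1 - t)
Step 1 — (1 - t) = 1 - 0.219 = 0.781
Step 2 — T = 166029 / 0.781 ≈ 212590 N (5 s.f.)

212590 N


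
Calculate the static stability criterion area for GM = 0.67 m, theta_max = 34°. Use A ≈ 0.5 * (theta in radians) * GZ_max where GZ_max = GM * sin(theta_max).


Formula: GZ_max = GM * sin(theta); Area = 0.5 * theta_rad * GZ_max
Step 1 — GZ_max = 0.67 * sin(34°) = 0.67 * 0.559193 = 0.374659 m
Step 2 — theta_rad = 34 * pi/180 = 0.593412 rad
Step 3 — Area = 0.5 * 0.593412 * 0.374659 ≈ 0.11116 m·rad (5 s.f.)

0.11116 m·rad


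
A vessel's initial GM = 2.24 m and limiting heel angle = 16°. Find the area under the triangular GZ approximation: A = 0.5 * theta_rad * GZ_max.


Formula: GZ_max = GM * sin(theta); Area = 0.5 * theta_rad * GZ_max
Step 1 — GZ_max = 2.24 * sin(16°) = 2.24 * 0.275637 = 0.617427 m
Step 2 — theta_rad = 16 * pi/180 = 0.279253 rad
Step 3 — Area = 0.5 * 0.279253 * 0.617427 ≈ 0.086209 m·rad (5 s.f.)

0.086209 m·rad


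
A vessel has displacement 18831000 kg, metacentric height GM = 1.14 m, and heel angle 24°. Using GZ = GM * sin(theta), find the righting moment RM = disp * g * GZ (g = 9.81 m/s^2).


Formula: GZ = GM * sin(theta); RM = disp * g * GZ
Step 1 — GZ = 1.14 * sin(24°) = 1.14 * 0.406737 = 0.46368 m
Step 2 — RM = 18831000 * 9.81 * 0.46368 ≈ 85657000 N·m (5 s.f.)

85657000 N·m


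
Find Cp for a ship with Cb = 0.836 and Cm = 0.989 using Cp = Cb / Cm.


Formula: Cp = Cb / Cm
Substituting: Cp = 0.836 / 0.989
Result: Cp ≈ 0.84530 (5 s.f.)

0.84530


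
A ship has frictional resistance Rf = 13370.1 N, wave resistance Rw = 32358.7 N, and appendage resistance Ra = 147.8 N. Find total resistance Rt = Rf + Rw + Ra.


Formula: Rt = Rf + Rw + Ra
Substituting: Rt = 13370.1 + 32358.7 + 147.8
Result: Rt = 45876.6 N

45876.6 N


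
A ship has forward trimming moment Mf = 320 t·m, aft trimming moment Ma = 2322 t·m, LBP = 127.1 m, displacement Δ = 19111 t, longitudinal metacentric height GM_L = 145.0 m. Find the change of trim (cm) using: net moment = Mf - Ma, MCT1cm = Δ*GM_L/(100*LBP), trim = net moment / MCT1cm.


Formula: net trimming moment = Mf - Ma; MCT1cm = Δ*GM_L/(100*LBP); trim = net moment / MCT1cm
Step 1 — net trimming moment = 320 - 2322 = -2002 t·m
Step 2 — MCT1cm = 19111 * 145.0 / (100 * 127.1) = 218.0248 t·m/cm
Step 3 — trim = -2002 / 218.0248 ≈ -9.1824 cm (5 s.f.)

-9.1824 cm


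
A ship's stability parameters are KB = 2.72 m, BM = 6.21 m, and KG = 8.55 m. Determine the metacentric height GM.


Formula: GM = KB + BM - KG
Step 1 — KM = KB + BM = 2.72 + 6.21 = 8.93 m
Step 2 — GM = KM - KG = 8.93 - 8.55 = 0.38 m

0.38 m


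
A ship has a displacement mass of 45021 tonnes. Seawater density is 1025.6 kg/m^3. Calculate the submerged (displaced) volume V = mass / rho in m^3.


Formula: V = mass / rho
Step 1 — convert tonnes to kg: 45021 t * 1000 = 45021000 kg
Step 2 — V = 45021000 / 1025.6 ≈ 43897 m^3 (5 s.f.)

43897 m^3


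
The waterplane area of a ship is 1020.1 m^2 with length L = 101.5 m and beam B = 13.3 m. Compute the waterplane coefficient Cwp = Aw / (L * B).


Formula: Cwp = Aw / (L * B)
Step 1 — L * B = 101.5 * 13.3 = 1349.95 m^2
Step 2 — Cwp = 1020.1 / 1349.95 ≈ 0.75566 (5 s.f.)

0.75566


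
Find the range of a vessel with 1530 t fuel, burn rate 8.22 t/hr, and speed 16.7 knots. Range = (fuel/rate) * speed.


Formula: endurance = fuel / rate; range = endurance * speed
Step 1 — endurance = 1530 / 8.22 = 186.1314 hours
Step 2 — range = 186.1314 * 16.7 ≈ 3108.4 nautical miles (5 s.f.)

3108.4 NM


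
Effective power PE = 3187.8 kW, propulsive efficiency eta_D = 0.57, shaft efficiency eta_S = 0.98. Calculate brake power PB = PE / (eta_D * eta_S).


Formula: PB = PE / (eta_D * eta_S)
Step 1 — combined efficiency = eta_D * eta_S = 0.57 * 0.98 = 0.5586
Step 2 — PB = 3187.8 / 0.5586 ≈ 5706.8 kW (5 s.f.)

5706.8 kW


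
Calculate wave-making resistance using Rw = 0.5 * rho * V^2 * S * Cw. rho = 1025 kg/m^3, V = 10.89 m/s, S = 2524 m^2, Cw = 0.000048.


Formula: Rw = 0.5 * rho * V^2 * S * Cw
Step 1 — V^2 = 10.89^2 = 118.5921
Step 2 — 0.5 * rho * V^2 = 0.5 * 1025 * 118.5921 = 60778.45125
Step 3 — Rw = 60778.45125 * 2524 * 0.000048 ≈ 7363.4 N (5 s.f.)

7363.4 N


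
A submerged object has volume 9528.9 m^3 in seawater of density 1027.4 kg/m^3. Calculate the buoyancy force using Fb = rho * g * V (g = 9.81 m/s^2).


Formula: Fb = rho * g * V
Substituting: Fb = 1027.4 * 9.81 * 9528.9
Intermediate: 1027.4 * 9.81 = 10078.794
Result: Fb = 10078.794 * 9528.9 ≈ 96040000 N (5 s.f.)

96040000 N


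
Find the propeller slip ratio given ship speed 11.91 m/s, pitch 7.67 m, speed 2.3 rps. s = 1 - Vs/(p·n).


Formula: s = 1 - Vs / (p * n)
Step 1 — p * n = 7.67 * 2.3 = 17.641
Step 2 — Vs / (p*n) = 11.91 / 17.641 = 0.675132 (6 d.p.)
Step 3 — s = 1 - 0.675132 = 0.324868

0.324868


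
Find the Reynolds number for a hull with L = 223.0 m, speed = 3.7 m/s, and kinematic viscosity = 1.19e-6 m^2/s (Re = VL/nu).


Formula: Re = V * L / nu
Step 1 — V * L = 3.7 * 223.0 = 825.1 m^2/s
Step 2 — Re = 825.1 / 1.19e-6 = 6.93e+08

6.93e+08


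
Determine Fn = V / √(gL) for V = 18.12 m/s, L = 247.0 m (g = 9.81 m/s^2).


Formula: Fn = V / sqrt(g * L)
Step 1 — g * L = 9.81 * 247.0 = 2423.07
Step 2 — sqrt(g * L) = sqrt(2423.07) = 49.224689
Step 3 — Fn = 18.12 / 49.224689 ≈ 0.36811 (5 s.f.)

0.36811


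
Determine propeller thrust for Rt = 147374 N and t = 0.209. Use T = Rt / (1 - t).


Formula: T = Rt / (1 - t)
Step 1 — (1 - t) = 1 - 0.209 = 0.791
Step 2 — T = 147374 / 0.791 ≈ 186310 N (5 s.f.)

186310 N


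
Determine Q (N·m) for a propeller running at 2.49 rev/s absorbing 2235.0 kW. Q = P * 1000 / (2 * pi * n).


Formula: Q = P_W / (2 * pi * n)
Step 1 — P_W = 2235.0 kW * 1000 = 2235000.0 W
Step 2 — 2 * pi * n = 2 * pi * 2.49 = 15.645131
Step 3 — Q = 2235000.0 / 15.645131 ≈ 142860 N·m (5 s.f.)

142860 N·m


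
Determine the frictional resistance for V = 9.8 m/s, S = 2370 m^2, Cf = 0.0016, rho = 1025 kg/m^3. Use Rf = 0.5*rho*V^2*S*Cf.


Formula: Rf = 0.5 * rho * V^2 * S * Cf
Step 1 — V^2 = 9.8^2 = 96.04
Step 2 — 0.5 * rho * V^2 = 0.5 * 1025 * 96.04 = 49220.5
Step 3 — Rf = 49220.5 * 2370 * 0.0016 ≈ 186640 N (5 s.f.)

186640 N


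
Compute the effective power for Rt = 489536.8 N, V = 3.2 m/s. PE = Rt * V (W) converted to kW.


Formula: PE = Rt * V / 1000 (kW)
Step 1 — PE (W) = 489536.8 * 3.2 = 1566517.76 W
Step 2 — PE (kW) = 1566517.76 / 1000 ≈ 1566.5 kW (5 s.f.)

1566.5 kW


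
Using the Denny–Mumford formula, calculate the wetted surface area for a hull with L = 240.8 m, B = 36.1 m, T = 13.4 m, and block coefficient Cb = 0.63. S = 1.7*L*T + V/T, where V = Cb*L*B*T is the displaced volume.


Formula: S = 1.7*L*T + V/T with V = Cb*L*B*T, i.e. S = L * (1.7*T + Cb*B)
Step 1 — 1.7*T = 1.7 * 13.4 = 22.78 m
Step 2 — Cb*B = 0.63 * 36.1 = 22.743 m
Step 3 — 1.7*T + Cb*B = 22.78 + 22.743 = 45.523 m
Step 4 — S = 240.8 * 45.523 ≈ 10962 m^2 (5 s.f.)

10962 m^2


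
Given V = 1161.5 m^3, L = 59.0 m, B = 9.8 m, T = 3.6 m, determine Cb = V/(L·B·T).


Formula: Cb = V / (L * B * T)
Step 1 — L * B * T = 59.0 * 9.8 * 3.6 = 2081.52 m^3
Step 2 — Cb = 1161.5 / 2081.52 ≈ 0.55801 (5 s.f.)

0.55801


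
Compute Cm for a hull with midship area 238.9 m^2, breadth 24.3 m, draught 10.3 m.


Formula: Cm = Am / (B * T)
Step 1 — B * T = 24.3 * 10.3 = 250.29 m^2
Step 2 — Cm = 238.9 / 250.29 ≈ 0.95449 (5 s.f.)

0.95449


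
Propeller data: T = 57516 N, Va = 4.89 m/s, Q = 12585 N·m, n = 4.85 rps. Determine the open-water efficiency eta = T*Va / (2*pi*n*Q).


Formula: eta = T * Va / (2 * pi * n * Q)
Step 1 — numerator = T * Va = 57516 * 4.89 = 281253.24
Step 2 — 2 * pi * n = 2 * pi * 4.85 = 30.473449
Step 3 — denominator = 30.473449 * 12585 = 383508.36
Step 4 — eta = 281253.24 / 383508.36 ≈ 0.73337 (5 s.f.)

0.73337


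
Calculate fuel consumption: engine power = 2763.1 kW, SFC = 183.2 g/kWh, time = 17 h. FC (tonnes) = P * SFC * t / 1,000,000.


Formula: FC (tonnes) = P * SFC * t / 1,000,000
Step 1 — P * SFC * t = 2763.1 * 183.2 * 17 = 8605398.64 g
Step 2 — FC (tonnes) = 8605398.64 / 1,000,000 ≈ 8.6054 tonnes (5 s.f.)

8.6054 tonnes


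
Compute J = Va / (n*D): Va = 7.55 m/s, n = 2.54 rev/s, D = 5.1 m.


Formula: J = Va / (n * D)
Step 1 — n * D = 2.54 * 5.1 = 12.954
Step 2 — J = 7.55 / 12.954 ≈ 0.58283 (5 s.f.)

0.58283


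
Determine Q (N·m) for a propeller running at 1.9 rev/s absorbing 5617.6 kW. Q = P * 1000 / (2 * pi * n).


Formula: Q = P_W / (2 * pi * n)
Step 1 — P_W = 5617.6 kW * 1000 = 5617600.0 W
Step 2 — 2 * pi * n = 2 * pi * 1.9 = 11.938052
Step 3 — Q = 5617600.0 / 11.938052 ≈ 470560 N·m (5 s.f.)

470560 N·m


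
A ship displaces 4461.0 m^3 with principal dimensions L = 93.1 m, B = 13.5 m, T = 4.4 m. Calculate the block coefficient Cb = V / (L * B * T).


Formula: Cb = V / (L * B * T)
Step 1 — L * B * T = 93.1 * 13.5 * 4.4 = 5530.14 m^3
Step 2 — Cb = 4461.0 / 5530.14 ≈ 0.80667 (5 s.f.)

0.80667


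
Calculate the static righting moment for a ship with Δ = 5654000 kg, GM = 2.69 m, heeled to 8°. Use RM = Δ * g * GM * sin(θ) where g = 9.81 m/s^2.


Formula: GZ = GM * sin(theta); RM = disp * g * GZ
Step 1 — GZ = 2.69 * sin(8°) = 2.69 * 0.139173 = 0.374375 m
Step 2 — RM = 5654000 * 9.81 * 0.374375 ≈ 20765000 N·m (5 s.f.)

20765000 N·m


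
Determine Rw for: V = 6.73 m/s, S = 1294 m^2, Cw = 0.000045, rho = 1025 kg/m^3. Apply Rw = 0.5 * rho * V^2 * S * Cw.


Formula: Rw = 0.5 * rho * V^2 * S * Cw
Step 1 — V^2 = 6.73^2 = 45.2929
Step 2 — 0.5 * rho * V^2 = 0.5 * 1025 * 45.2929 = 23212.61125
Step 3 — Rw = 23212.61125 * 1294 * 0.000045 ≈ 1351.7 N (5 s.f.)

1351.7 N


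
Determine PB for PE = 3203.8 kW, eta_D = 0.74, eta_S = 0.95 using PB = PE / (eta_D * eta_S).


Formula: PB = PE / (eta_D * eta_S)
Step 1 — combined efficiency = eta_D * eta_S = 0.74 * 0.95 = 0.703
Step 2 — PB = 3203.8 / 0.703 ≈ 4557.3 kW (5 s.f.)

4557.3 kW


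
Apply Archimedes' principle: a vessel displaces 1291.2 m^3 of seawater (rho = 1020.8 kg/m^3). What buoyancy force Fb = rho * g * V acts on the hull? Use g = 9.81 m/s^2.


Formula: Fb = rho * g * V
Substituting: Fb = 1020.8 * 9.81 * 1291.2
Intermediate: 1020.8 * 9.81 = 10014.048
Result: Fb = 10014.048 * 1291.2 ≈ 12930000 N (5 s.f.)

12930000 N


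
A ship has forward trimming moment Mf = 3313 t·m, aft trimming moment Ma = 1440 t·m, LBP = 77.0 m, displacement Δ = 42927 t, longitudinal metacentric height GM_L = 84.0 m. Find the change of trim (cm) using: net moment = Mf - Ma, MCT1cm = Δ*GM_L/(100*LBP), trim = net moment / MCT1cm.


Formula: net trimming moment = Mf - Ma; MCT1cm = Δ*GM_L/(100*LBP); trim = net moment / MCT1cm
Step 1 — net trimming moment = 3313 - 1440 = 1873 t·m
Step 2 — MCT1cm = 42927 * 84.0 / (100 * 77.0) = 468.2945 t·m/cm
Step 3 — trim = 1873 / 468.2945 ≈ 3.9996 cm (5 s.f.)

3.9996 cm


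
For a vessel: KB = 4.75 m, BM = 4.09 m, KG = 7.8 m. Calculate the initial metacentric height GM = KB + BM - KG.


Formula: GM = KB + BM - KG
Step 1 — KM = KB + BM = 4.75 + 4.09 = 8.84 m
Step 2 — GM = KM - KG = 8.84 - 7.8 = 1.04 m

1.04 m


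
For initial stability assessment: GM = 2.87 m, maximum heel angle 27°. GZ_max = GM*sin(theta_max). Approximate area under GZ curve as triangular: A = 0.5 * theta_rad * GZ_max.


Formula: GZ_max = GM * sin(theta); Area = 0.5 * theta_rad * GZ_max
Step 1 — GZ_max = 2.87 * sin(27°) = 2.87 * 0.45399 = 1.302951 m
Step 2 — theta_rad = 27 * pi/180 = 0.471239 rad
Step 3 — Area = 0.5 * 0.471239 * 1.302951 ≈ 0.30700 m·rad (5 s.f.)

0.30700 m·rad


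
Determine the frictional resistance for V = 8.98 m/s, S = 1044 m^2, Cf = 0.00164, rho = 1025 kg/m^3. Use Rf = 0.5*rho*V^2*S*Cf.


Formula: Rf = 0.5 * rho * V^2 * S * Cf
Step 1 — V^2 = 8.98^2 = 80.6404
Step 2 — 0.5 * rho * V^2 = 0.5 * 1025 * 80.6404 = 41328.205
Step 3 — Rf = 41328.205 * 1044 * 0.00164 ≈ 70760 N (5 s.f.)

70760 N


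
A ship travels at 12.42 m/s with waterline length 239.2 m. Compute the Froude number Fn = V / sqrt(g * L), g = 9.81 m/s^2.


Formula: Fn = V / sqrt(g * L)
Step 1 — g * L = 9.81 * 239.2 = 2346.552
Step 2 — sqrt(g * L) = sqrt(2346.552) = 48.441222
Step 3 — Fn = 12.42 / 48.441222 ≈ 0.25639 (5 s.f.)

0.25639


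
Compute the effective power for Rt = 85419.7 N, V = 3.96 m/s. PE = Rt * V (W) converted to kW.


Formula: PE = Rt * V / 1000 (kW)
Step 1 — PE (W) = 85419.7 * 3.96 = 338262.012 W
Step 2 — PE (kW) = 338262.012 / 1000 ≈ 338.26 kW (5 s.f.)

338.26 kW


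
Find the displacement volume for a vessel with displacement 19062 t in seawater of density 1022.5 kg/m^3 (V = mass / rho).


Formula: V = mass / rho
Step 1 — convert tonnes to kg: 19062 t * 1000 = 19062000 kg
Step 2 — V = 19062000 / 1022.5 ≈ 18643 m^3 (5 s.f.)

18643 m^3


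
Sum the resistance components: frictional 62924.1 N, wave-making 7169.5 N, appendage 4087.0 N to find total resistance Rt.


Formula: Rt = Rf + Rw + Ra
Substituting: Rt = 62924.1 + 7169.5 + 4087.0
Result: Rt = 74180.6 N

74180.6 N


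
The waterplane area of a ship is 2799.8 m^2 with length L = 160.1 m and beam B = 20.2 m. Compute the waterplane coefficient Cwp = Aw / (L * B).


Formula: Cwp = Aw / (L * B)
Step 1 — L * B = 160.1 * 20.2 = 3234.02 m^2
Step 2 — Cwp = 2799.8 / 3234.02 ≈ 0.86573 (5 s.f.)

0.86573


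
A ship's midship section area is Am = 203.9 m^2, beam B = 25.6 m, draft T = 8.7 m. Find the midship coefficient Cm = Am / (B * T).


Formula: Cm = Am / (B * T)
Step 1 — B * T = 25.6 * 8.7 = 222.72 m^2
Step 2 — Cm = 203.9 / 222.72 ≈ 0.91550 (5 s.f.)

0.91550


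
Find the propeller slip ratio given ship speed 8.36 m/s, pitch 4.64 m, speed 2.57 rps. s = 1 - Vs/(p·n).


Formula: s = 1 - Vs / (p * n)
Step 1 — p * n = 4.64 * 2.57 = 11.9248
Step 2 — Vs / (p*n) = 8.36 / 11.9248 = 0.70106 (6 d.p.)
Step 3 — s = 1 - 0.70106 = 0.29894

0.29894


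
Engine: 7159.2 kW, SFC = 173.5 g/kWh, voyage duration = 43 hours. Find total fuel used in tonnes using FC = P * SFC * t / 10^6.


Formula: FC (tonnes) = P * SFC * t / 1,000,000
Step 1 — P * SFC * t = 7159.2 * 173.5 * 43 = 53411211.6 g
Step 2 — FC (tonnes) = 53411211.6 / 1,000,000 ≈ 53.411 tonnes (5 s.f.)

53.411 tonnes


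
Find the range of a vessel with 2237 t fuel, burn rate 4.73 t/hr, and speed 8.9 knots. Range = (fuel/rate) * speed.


Formula: endurance = fuel / rate; range = endurance * speed
Step 1 — endurance = 2237 / 4.73 = 472.9387 hours
Step 2 — range = 472.9387 * 8.9 ≈ 4209.2 nautical miles (5 s.f.)

4209.2 NM


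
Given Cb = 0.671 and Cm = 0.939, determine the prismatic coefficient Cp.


Formula: Cp = Cb / Cm
Substituting: Cp = 0.671 / 0.939
Result: Cp ≈ 0.71459 (5 s.f.)

0.71459
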